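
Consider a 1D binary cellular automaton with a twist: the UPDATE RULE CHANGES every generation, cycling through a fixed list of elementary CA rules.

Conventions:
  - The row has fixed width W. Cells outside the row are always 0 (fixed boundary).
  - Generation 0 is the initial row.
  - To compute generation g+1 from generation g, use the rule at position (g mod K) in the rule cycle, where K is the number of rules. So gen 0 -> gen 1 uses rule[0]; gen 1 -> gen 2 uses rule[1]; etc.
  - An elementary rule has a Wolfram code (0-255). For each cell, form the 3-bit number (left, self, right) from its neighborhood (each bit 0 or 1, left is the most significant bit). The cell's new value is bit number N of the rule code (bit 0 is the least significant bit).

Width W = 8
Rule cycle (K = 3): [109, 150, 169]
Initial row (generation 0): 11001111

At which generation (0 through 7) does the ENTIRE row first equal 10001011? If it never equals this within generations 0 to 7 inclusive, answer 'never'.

Gen 0: 11001111
Gen 1 (rule 109): 11001001
Gen 2 (rule 150): 00111111
Gen 3 (rule 169): 10111110
Gen 4 (rule 109): 11100010
Gen 5 (rule 150): 01010111
Gen 6 (rule 169): 00101110
Gen 7 (rule 109): 10111010

Answer: never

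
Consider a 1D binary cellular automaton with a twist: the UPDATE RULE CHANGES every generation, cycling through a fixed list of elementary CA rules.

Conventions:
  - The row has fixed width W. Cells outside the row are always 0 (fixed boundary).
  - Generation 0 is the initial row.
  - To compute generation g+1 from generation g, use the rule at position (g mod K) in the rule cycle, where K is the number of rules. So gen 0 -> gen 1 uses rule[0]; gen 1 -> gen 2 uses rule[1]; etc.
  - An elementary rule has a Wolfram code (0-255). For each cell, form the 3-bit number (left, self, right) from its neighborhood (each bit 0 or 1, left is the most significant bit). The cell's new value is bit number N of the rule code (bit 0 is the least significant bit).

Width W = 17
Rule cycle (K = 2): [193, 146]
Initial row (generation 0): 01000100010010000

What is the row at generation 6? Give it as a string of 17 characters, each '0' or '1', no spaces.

Gen 0: 01000100010010000
Gen 1 (rule 193): 00010001000000111
Gen 2 (rule 146): 00101010100001010
Gen 3 (rule 193): 10000000001100000
Gen 4 (rule 146): 01000000010010000
Gen 5 (rule 193): 00011111000000111
Gen 6 (rule 146): 00101110100001010

Answer: 00101110100001010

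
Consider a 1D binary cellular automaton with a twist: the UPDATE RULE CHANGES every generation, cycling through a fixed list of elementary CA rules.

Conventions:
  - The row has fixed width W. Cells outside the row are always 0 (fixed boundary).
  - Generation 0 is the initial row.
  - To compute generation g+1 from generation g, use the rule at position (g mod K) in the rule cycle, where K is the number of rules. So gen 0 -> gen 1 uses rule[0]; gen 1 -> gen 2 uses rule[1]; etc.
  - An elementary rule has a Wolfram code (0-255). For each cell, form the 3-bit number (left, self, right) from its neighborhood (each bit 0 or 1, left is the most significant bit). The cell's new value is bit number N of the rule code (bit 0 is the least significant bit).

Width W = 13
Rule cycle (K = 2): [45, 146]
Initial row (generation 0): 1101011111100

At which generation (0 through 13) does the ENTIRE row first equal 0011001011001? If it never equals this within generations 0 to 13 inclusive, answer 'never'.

Gen 0: 1101011111100
Gen 1 (rule 45): 1011110000001
Gen 2 (rule 146): 0001101000010
Gen 3 (rule 45): 1101011011010
Gen 4 (rule 146): 0000000000001
Gen 5 (rule 45): 1111111111101
Gen 6 (rule 146): 0111111111000
Gen 7 (rule 45): 0100000000011
Gen 8 (rule 146): 1010000000100
Gen 9 (rule 45): 1110111110101
Gen 10 (rule 146): 0100011100000
Gen 11 (rule 45): 0101010001111
Gen 12 (rule 146): 1000001010110
Gen 13 (rule 45): 1011101111100

Answer: never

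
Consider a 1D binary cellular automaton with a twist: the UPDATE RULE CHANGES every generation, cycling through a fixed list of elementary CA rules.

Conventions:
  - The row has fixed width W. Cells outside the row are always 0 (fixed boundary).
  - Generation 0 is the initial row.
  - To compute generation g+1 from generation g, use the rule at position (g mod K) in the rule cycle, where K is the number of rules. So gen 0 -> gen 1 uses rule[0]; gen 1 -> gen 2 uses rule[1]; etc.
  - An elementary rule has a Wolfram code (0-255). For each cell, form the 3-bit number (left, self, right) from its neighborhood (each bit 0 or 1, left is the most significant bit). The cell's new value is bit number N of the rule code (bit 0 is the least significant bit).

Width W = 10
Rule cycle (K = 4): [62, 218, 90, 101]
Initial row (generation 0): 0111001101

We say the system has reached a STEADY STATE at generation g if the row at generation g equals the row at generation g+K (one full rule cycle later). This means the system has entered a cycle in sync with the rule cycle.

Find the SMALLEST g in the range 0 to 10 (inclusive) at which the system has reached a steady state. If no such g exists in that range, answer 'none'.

Answer: 2

Derivation:
Gen 0: 0111001101
Gen 1 (rule 62): 1100111011
Gen 2 (rule 218): 1111111011
Gen 3 (rule 90): 1000001011
Gen 4 (rule 101): 1011101101
Gen 5 (rule 62): 1110011011
Gen 6 (rule 218): 1111111011
Gen 7 (rule 90): 1000001011
Gen 8 (rule 101): 1011101101
Gen 9 (rule 62): 1110011011
Gen 10 (rule 218): 1111111011
Gen 11 (rule 90): 1000001011
Gen 12 (rule 101): 1011101101
Gen 13 (rule 62): 1110011011
Gen 14 (rule 218): 1111111011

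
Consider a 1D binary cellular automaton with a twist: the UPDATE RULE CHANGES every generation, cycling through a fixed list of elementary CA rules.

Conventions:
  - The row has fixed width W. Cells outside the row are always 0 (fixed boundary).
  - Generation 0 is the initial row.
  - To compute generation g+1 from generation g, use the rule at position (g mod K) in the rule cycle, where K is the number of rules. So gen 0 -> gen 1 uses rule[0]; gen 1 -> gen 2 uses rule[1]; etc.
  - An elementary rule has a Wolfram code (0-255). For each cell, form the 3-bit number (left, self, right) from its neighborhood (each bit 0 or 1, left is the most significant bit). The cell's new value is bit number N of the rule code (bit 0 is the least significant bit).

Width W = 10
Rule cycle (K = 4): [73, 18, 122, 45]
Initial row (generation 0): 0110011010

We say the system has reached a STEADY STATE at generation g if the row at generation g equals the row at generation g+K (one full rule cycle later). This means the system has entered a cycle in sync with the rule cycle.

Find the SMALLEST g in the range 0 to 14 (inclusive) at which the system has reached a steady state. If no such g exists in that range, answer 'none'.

Gen 0: 0110011010
Gen 1 (rule 73): 0110011000
Gen 2 (rule 18): 1001100100
Gen 3 (rule 122): 0111111010
Gen 4 (rule 45): 0100000110
Gen 5 (rule 73): 0001110110
Gen 6 (rule 18): 0010000001
Gen 7 (rule 122): 0101000010
Gen 8 (rule 45): 0111011010
Gen 9 (rule 73): 0101011000
Gen 10 (rule 18): 1000000100
Gen 11 (rule 122): 0100001010
Gen 12 (rule 45): 0101101110
Gen 13 (rule 73): 0001101010
Gen 14 (rule 18): 0010000001
Gen 15 (rule 122): 0101000010
Gen 16 (rule 45): 0111011010
Gen 17 (rule 73): 0101011000
Gen 18 (rule 18): 1000000100

Answer: none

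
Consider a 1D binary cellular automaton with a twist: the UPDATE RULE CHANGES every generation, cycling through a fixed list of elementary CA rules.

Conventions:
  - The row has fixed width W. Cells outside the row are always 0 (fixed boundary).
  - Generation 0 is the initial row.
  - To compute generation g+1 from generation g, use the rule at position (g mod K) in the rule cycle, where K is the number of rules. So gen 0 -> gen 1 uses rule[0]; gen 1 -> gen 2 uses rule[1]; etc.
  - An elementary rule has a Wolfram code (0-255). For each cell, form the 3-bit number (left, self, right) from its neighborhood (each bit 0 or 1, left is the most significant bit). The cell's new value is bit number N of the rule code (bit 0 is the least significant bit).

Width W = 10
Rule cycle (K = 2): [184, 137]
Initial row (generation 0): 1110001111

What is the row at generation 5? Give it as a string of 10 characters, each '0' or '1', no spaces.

Gen 0: 1110001111
Gen 1 (rule 184): 1101001110
Gen 2 (rule 137): 1000001100
Gen 3 (rule 184): 0100001010
Gen 4 (rule 137): 0001100000
Gen 5 (rule 184): 0001010000

Answer: 0001010000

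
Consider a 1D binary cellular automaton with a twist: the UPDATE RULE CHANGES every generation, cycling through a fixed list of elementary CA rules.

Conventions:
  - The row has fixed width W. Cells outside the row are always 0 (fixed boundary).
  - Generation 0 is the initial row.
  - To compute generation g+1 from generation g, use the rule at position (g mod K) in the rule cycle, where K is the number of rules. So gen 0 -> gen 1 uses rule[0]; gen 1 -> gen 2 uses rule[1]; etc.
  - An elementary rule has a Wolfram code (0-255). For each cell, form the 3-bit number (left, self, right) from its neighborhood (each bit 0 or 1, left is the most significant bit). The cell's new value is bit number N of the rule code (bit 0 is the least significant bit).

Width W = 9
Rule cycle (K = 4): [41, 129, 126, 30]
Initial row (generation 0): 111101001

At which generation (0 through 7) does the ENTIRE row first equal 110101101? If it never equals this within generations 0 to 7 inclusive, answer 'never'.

Answer: never

Derivation:
Gen 0: 111101001
Gen 1 (rule 41): 100010000
Gen 2 (rule 129): 001000111
Gen 3 (rule 126): 011101101
Gen 4 (rule 30): 110001001
Gen 5 (rule 41): 100100000
Gen 6 (rule 129): 000001111
Gen 7 (rule 126): 000011001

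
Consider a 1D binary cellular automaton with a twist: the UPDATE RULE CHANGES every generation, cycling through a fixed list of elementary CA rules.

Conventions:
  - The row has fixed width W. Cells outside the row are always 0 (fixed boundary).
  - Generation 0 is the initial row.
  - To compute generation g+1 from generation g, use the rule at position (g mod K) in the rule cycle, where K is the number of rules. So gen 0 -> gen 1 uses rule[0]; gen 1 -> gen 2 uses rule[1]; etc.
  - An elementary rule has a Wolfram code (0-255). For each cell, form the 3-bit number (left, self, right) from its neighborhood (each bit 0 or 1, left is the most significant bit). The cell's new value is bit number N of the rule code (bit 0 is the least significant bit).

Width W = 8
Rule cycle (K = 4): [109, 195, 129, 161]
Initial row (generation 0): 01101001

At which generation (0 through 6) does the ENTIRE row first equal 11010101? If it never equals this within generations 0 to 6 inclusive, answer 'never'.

Answer: 5

Derivation:
Gen 0: 01101001
Gen 1 (rule 109): 01111001
Gen 2 (rule 195): 10111010
Gen 3 (rule 129): 00010000
Gen 4 (rule 161): 11000111
Gen 5 (rule 109): 11010101
Gen 6 (rule 195): 01000000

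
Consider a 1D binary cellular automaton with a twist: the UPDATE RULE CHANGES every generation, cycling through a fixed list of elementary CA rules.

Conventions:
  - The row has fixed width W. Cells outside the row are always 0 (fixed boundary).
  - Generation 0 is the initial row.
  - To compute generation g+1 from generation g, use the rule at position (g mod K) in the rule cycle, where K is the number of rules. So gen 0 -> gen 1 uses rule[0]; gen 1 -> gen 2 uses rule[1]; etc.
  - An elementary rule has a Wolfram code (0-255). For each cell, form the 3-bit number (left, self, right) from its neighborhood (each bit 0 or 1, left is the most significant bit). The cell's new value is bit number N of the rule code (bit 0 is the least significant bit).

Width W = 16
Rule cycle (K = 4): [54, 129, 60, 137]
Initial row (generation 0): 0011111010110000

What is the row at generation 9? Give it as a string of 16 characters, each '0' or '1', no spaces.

Answer: 1100000000010010

Derivation:
Gen 0: 0011111010110000
Gen 1 (rule 54): 0100000111001000
Gen 2 (rule 129): 0001110010000011
Gen 3 (rule 60): 0001001011000010
Gen 4 (rule 137): 1100000010011000
Gen 5 (rule 54): 0010000111100100
Gen 6 (rule 129): 1000110011000001
Gen 7 (rule 60): 1100101010100001
Gen 8 (rule 137): 1000000000001100
Gen 9 (rule 54): 1100000000010010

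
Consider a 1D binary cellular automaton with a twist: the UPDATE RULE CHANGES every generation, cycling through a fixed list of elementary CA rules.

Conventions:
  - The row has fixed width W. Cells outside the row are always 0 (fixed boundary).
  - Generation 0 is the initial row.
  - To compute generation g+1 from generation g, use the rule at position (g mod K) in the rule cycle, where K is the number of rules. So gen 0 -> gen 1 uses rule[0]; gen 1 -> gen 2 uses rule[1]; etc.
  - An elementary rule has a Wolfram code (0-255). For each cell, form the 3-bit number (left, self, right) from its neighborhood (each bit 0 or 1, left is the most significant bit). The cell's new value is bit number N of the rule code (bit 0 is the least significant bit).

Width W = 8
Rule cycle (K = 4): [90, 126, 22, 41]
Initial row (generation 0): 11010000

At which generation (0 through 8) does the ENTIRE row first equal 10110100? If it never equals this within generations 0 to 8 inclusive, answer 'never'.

Gen 0: 11010000
Gen 1 (rule 90): 11001000
Gen 2 (rule 126): 11111100
Gen 3 (rule 22): 00000010
Gen 4 (rule 41): 11111000
Gen 5 (rule 90): 10001100
Gen 6 (rule 126): 11011110
Gen 7 (rule 22): 00000001
Gen 8 (rule 41): 11111100

Answer: never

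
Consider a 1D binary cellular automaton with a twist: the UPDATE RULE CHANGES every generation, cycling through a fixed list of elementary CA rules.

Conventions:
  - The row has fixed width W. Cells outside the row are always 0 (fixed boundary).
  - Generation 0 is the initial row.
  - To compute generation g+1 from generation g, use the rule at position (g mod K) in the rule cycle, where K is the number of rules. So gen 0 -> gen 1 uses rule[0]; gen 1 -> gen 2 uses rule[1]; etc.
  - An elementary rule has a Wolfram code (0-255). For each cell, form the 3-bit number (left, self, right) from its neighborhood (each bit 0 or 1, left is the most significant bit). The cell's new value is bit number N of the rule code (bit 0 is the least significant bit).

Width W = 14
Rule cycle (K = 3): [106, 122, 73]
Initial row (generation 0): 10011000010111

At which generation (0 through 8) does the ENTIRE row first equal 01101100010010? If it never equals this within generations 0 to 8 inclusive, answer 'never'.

Gen 0: 10011000010111
Gen 1 (rule 106): 00111000101101
Gen 2 (rule 122): 01101101011110
Gen 3 (rule 73): 01101100010010
Gen 4 (rule 106): 11111100100100
Gen 5 (rule 122): 10000111011010
Gen 6 (rule 73): 00110101011000
Gen 7 (rule 106): 01111010111000
Gen 8 (rule 122): 11001101101100

Answer: 3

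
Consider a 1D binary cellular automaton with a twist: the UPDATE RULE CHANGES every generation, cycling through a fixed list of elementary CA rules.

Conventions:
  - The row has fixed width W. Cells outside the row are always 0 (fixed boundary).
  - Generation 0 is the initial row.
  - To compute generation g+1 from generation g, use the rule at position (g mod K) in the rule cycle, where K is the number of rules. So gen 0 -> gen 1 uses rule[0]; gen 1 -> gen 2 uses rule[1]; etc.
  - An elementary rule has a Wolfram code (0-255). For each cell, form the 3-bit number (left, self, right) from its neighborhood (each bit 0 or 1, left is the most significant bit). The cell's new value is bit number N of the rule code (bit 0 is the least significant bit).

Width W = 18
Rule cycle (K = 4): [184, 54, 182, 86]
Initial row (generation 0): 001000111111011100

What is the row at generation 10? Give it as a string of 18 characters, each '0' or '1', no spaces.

Answer: 111111111000011100

Derivation:
Gen 0: 001000111111011100
Gen 1 (rule 184): 000100111110111010
Gen 2 (rule 54): 001111000001000111
Gen 3 (rule 182): 010110100011101010
Gen 4 (rule 86): 110010110100101011
Gen 5 (rule 184): 101001101010010110
Gen 6 (rule 54): 111110011111111001
Gen 7 (rule 182): 011101101111110111
Gen 8 (rule 86): 100100100000010001
Gen 9 (rule 184): 010010010000001000
Gen 10 (rule 54): 111111111000011100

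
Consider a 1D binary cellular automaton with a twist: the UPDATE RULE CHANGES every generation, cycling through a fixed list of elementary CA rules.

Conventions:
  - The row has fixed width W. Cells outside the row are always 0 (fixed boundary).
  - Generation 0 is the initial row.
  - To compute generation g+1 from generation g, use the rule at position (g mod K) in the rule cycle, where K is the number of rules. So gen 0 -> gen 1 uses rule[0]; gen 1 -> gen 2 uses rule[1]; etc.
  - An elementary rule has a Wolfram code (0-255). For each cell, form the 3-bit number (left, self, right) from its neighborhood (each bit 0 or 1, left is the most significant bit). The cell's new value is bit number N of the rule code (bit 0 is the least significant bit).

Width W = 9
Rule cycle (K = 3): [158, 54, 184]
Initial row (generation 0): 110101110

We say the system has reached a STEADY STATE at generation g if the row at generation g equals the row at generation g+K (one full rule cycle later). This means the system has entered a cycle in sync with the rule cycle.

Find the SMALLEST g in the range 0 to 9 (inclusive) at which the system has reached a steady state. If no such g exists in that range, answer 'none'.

Gen 0: 110101110
Gen 1 (rule 158): 100101101
Gen 2 (rule 54): 111110011
Gen 3 (rule 184): 111101010
Gen 4 (rule 158): 111001011
Gen 5 (rule 54): 000111100
Gen 6 (rule 184): 000111010
Gen 7 (rule 158): 001110011
Gen 8 (rule 54): 010001100
Gen 9 (rule 184): 001001010
Gen 10 (rule 158): 011111011
Gen 11 (rule 54): 100000100
Gen 12 (rule 184): 010000010

Answer: none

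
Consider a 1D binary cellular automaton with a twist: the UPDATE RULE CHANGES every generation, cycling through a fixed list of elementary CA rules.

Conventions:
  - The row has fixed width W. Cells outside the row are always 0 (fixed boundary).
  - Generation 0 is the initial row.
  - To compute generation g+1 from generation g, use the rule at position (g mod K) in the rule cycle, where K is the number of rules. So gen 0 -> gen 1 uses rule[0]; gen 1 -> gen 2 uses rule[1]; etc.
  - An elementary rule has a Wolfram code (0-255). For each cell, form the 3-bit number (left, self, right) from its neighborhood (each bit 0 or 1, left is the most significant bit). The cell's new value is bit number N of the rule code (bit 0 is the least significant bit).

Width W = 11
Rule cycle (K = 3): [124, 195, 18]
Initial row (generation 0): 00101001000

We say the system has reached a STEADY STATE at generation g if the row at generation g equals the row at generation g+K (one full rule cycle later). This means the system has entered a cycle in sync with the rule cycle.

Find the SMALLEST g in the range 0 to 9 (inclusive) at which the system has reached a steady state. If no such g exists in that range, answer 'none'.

Answer: 6

Derivation:
Gen 0: 00101001000
Gen 1 (rule 124): 00111101100
Gen 2 (rule 195): 11011100101
Gen 3 (rule 18): 00000011000
Gen 4 (rule 124): 00000011100
Gen 5 (rule 195): 11111101101
Gen 6 (rule 18): 00000000000
Gen 7 (rule 124): 00000000000
Gen 8 (rule 195): 11111111111
Gen 9 (rule 18): 00000000000
Gen 10 (rule 124): 00000000000
Gen 11 (rule 195): 11111111111
Gen 12 (rule 18): 00000000000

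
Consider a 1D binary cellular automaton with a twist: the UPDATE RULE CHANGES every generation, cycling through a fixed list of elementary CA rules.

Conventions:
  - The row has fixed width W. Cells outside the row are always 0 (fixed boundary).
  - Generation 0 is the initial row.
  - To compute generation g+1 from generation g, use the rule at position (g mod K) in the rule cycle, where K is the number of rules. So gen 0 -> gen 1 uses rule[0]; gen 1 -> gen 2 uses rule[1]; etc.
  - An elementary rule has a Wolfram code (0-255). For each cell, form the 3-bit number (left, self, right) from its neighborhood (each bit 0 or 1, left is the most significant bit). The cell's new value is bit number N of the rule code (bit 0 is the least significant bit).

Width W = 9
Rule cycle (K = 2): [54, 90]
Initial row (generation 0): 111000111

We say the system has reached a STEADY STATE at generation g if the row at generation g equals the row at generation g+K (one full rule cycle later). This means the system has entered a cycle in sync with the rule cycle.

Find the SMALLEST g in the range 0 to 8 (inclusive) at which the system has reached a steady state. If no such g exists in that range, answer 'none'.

Answer: 6

Derivation:
Gen 0: 111000111
Gen 1 (rule 54): 000101000
Gen 2 (rule 90): 001000100
Gen 3 (rule 54): 011101110
Gen 4 (rule 90): 110101011
Gen 5 (rule 54): 001111100
Gen 6 (rule 90): 011000110
Gen 7 (rule 54): 100101001
Gen 8 (rule 90): 011000110
Gen 9 (rule 54): 100101001
Gen 10 (rule 90): 011000110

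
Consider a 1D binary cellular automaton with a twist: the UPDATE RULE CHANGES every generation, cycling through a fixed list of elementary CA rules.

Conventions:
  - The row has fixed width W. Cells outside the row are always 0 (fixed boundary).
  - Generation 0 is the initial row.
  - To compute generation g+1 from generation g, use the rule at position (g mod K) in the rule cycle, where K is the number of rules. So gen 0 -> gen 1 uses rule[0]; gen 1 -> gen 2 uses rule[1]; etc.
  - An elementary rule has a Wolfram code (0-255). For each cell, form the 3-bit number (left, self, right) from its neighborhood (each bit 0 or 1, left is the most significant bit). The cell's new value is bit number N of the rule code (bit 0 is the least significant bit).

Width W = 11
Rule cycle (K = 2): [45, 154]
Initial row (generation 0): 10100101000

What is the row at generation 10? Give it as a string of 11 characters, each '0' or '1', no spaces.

Gen 0: 10100101000
Gen 1 (rule 45): 11100111011
Gen 2 (rule 154): 11011110010
Gen 3 (rule 45): 10110000010
Gen 4 (rule 154): 00101000101
Gen 5 (rule 45): 10111010111
Gen 6 (rule 154): 00110000110
Gen 7 (rule 45): 10100110100
Gen 8 (rule 154): 00011100010
Gen 9 (rule 45): 11010001010
Gen 10 (rule 154): 10001010001

Answer: 10001010001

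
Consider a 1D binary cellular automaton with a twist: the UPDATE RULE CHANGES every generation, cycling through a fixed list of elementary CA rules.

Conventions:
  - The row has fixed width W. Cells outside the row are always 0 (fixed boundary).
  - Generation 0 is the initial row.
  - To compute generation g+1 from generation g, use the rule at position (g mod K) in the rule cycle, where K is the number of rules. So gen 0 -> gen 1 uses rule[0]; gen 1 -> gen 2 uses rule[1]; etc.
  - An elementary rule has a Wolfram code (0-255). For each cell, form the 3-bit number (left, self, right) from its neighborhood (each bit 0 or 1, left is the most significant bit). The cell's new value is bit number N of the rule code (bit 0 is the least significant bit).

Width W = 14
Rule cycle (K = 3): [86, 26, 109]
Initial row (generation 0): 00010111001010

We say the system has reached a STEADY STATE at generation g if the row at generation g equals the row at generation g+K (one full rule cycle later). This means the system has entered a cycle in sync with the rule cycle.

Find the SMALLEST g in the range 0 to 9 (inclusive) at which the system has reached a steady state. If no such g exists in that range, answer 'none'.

Answer: none

Derivation:
Gen 0: 00010111001010
Gen 1 (rule 86): 00110001111011
Gen 2 (rule 26): 01101011000010
Gen 3 (rule 109): 01111111011010
Gen 4 (rule 86): 10000001001011
Gen 5 (rule 26): 01000010110010
Gen 6 (rule 109): 01011011110010
Gen 7 (rule 86): 11001000011111
Gen 8 (rule 26): 10110100110000
Gen 9 (rule 109): 11111100110111
Gen 10 (rule 86): 00000111010001
Gen 11 (rule 26): 00001100001010
Gen 12 (rule 109): 11101101101110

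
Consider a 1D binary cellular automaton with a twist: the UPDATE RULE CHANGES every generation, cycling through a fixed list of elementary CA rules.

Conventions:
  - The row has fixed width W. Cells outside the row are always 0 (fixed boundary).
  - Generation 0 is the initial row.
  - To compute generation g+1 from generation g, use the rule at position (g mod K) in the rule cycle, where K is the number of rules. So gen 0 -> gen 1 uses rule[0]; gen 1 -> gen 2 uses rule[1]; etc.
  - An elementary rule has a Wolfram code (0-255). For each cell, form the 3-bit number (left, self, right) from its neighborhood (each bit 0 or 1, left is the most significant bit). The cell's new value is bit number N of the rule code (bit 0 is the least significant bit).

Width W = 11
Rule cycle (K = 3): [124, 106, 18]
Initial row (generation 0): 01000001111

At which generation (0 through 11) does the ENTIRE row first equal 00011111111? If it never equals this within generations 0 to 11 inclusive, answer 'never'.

Answer: 4

Derivation:
Gen 0: 01000001111
Gen 1 (rule 124): 01100001001
Gen 2 (rule 106): 11100010010
Gen 3 (rule 18): 00010101101
Gen 4 (rule 124): 00011111111
Gen 5 (rule 106): 00110000001
Gen 6 (rule 18): 01001000010
Gen 7 (rule 124): 01101100011
Gen 8 (rule 106): 11111100111
Gen 9 (rule 18): 00000011000
Gen 10 (rule 124): 00000011100
Gen 11 (rule 106): 00000110100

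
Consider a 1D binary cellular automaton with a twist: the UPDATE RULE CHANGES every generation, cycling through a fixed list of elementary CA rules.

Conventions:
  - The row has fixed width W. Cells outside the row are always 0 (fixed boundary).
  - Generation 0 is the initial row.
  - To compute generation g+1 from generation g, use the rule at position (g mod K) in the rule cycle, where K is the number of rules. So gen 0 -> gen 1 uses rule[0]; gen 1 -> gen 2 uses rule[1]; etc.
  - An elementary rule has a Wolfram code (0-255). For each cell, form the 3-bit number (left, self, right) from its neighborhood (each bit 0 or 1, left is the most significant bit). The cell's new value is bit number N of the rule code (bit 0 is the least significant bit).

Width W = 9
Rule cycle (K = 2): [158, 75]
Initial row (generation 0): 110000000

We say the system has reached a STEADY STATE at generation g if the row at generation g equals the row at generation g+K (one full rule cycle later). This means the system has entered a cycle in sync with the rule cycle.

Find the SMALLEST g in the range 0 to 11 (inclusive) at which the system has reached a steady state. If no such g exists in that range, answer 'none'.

Gen 0: 110000000
Gen 1 (rule 158): 101000000
Gen 2 (rule 75): 000011111
Gen 3 (rule 158): 000111110
Gen 4 (rule 75): 111100010
Gen 5 (rule 158): 111010111
Gen 6 (rule 75): 101000101
Gen 7 (rule 158): 101101101
Gen 8 (rule 75): 001101100
Gen 9 (rule 158): 011001010
Gen 10 (rule 75): 111010000
Gen 11 (rule 158): 110011000
Gen 12 (rule 75): 110111011
Gen 13 (rule 158): 100110010

Answer: none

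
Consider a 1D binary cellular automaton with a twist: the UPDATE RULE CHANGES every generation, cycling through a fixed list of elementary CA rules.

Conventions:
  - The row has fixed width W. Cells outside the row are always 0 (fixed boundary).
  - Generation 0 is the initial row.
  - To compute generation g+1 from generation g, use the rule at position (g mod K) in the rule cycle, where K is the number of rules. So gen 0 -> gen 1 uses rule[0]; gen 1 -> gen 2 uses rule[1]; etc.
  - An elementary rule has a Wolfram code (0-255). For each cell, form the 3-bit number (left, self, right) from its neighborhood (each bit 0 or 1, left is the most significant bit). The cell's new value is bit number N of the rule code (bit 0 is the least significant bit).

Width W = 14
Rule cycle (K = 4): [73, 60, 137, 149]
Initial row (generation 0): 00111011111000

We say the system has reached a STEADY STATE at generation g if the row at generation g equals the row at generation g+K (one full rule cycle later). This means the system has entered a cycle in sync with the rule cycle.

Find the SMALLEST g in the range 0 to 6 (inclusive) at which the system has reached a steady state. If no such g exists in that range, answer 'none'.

Answer: none

Derivation:
Gen 0: 00111011111000
Gen 1 (rule 73): 10101010001011
Gen 2 (rule 60): 11111111001110
Gen 3 (rule 137): 11111110001100
Gen 4 (rule 149): 01111101100011
Gen 5 (rule 73): 01000101101011
Gen 6 (rule 60): 01100111011110
Gen 7 (rule 137): 01000110011100
Gen 8 (rule 149): 01110001001011
Gen 9 (rule 73): 01010100000011
Gen 10 (rule 60): 01111110000010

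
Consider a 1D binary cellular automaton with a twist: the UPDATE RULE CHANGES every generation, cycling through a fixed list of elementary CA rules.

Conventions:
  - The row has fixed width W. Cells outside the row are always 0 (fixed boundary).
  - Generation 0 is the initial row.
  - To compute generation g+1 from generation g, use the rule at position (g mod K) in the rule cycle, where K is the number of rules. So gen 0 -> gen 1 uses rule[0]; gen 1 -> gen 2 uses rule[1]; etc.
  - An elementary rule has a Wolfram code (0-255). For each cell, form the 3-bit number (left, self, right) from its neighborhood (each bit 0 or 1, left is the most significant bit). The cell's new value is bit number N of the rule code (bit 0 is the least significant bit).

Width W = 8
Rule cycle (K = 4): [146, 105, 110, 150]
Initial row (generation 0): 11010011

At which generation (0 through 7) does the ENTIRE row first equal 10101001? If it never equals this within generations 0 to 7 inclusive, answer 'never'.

Answer: never

Derivation:
Gen 0: 11010011
Gen 1 (rule 146): 00001100
Gen 2 (rule 105): 11101101
Gen 3 (rule 110): 10111111
Gen 4 (rule 150): 10011110
Gen 5 (rule 146): 01101101
Gen 6 (rule 105): 01111110
Gen 7 (rule 110): 11000010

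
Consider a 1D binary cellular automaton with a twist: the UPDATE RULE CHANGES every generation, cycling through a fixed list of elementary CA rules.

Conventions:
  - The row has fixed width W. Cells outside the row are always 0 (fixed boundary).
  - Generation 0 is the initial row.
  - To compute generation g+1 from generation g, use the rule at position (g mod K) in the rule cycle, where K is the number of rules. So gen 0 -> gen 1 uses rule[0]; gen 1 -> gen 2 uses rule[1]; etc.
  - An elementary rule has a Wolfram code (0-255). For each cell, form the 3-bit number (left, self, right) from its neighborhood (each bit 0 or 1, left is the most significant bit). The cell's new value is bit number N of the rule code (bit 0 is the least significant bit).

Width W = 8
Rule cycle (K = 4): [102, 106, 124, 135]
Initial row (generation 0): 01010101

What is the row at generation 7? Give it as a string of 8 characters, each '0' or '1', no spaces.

Answer: 01100011

Derivation:
Gen 0: 01010101
Gen 1 (rule 102): 11111111
Gen 2 (rule 106): 10000001
Gen 3 (rule 124): 11000001
Gen 4 (rule 135): 00011111
Gen 5 (rule 102): 00100001
Gen 6 (rule 106): 01000010
Gen 7 (rule 124): 01100011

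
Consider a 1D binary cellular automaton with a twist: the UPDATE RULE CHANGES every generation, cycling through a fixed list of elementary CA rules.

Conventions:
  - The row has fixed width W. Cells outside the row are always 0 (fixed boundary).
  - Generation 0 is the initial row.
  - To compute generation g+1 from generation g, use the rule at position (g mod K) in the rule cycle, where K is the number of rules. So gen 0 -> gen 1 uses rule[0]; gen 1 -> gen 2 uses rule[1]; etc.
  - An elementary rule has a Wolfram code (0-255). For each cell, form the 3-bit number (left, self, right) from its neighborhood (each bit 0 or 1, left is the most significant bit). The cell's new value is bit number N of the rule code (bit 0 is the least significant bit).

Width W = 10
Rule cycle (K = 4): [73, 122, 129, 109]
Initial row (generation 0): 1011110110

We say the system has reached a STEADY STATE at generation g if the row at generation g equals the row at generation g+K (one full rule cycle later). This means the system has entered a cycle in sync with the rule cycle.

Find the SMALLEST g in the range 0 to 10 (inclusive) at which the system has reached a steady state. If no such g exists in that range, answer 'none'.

Answer: 3

Derivation:
Gen 0: 1011110110
Gen 1 (rule 73): 0010010110
Gen 2 (rule 122): 0101101111
Gen 3 (rule 129): 0000000110
Gen 4 (rule 109): 1111110110
Gen 5 (rule 73): 1000010110
Gen 6 (rule 122): 0100101111
Gen 7 (rule 129): 0000000110
Gen 8 (rule 109): 1111110110
Gen 9 (rule 73): 1000010110
Gen 10 (rule 122): 0100101111
Gen 11 (rule 129): 0000000110
Gen 12 (rule 109): 1111110110
Gen 13 (rule 73): 1000010110
Gen 14 (rule 122): 0100101111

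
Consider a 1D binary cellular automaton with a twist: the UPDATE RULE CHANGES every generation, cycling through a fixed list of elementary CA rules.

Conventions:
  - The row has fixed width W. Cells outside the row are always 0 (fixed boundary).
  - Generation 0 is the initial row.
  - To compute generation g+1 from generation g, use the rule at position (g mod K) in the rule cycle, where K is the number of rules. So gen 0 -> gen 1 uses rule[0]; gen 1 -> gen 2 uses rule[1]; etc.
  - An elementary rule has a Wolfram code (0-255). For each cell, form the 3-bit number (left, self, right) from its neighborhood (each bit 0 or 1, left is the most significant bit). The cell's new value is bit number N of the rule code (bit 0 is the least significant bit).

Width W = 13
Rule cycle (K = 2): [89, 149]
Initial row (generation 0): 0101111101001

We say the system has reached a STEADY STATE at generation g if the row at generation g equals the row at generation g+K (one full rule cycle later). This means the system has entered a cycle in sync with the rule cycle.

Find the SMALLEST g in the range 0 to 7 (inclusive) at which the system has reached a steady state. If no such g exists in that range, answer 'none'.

Gen 0: 0101111101001
Gen 1 (rule 89): 0001000100100
Gen 2 (rule 149): 1101110110111
Gen 3 (rule 89): 1101010110101
Gen 4 (rule 149): 0001010000101
Gen 5 (rule 89): 1100001110000
Gen 6 (rule 149): 0011100101111
Gen 7 (rule 89): 1010110001001
Gen 8 (rule 149): 1010001101101
Gen 9 (rule 89): 0001101101100

Answer: none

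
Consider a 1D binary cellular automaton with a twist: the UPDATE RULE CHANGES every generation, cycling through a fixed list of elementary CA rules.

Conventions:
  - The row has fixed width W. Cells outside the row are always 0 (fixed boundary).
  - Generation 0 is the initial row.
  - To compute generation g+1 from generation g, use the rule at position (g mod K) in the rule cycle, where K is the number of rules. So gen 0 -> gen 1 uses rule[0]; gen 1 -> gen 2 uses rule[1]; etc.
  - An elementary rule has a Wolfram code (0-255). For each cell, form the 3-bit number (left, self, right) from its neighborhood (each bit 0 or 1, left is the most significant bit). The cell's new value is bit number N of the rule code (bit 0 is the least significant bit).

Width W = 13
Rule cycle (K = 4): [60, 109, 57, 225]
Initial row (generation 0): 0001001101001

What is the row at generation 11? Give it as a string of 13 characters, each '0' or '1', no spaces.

Gen 0: 0001001101001
Gen 1 (rule 60): 0001101011101
Gen 2 (rule 109): 1101111110111
Gen 3 (rule 57): 1011000001100
Gen 4 (rule 225): 0101011100101
Gen 5 (rule 60): 0111110010111
Gen 6 (rule 109): 0100010011101
Gen 7 (rule 57): 0011001010010
Gen 8 (rule 225): 1001000100000
Gen 9 (rule 60): 1101100110000
Gen 10 (rule 109): 1111100110111
Gen 11 (rule 57): 1000010101100

Answer: 1000010101100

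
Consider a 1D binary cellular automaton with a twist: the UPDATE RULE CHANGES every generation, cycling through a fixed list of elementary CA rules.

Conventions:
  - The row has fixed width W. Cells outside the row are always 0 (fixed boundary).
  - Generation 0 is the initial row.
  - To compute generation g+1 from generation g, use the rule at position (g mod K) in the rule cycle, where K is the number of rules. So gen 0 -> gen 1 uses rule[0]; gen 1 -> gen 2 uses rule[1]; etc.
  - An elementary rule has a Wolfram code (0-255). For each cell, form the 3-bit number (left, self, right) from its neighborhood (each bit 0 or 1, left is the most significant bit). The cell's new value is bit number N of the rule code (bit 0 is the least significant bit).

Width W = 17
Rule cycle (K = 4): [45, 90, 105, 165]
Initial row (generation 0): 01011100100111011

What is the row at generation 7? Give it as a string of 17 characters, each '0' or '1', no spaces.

Answer: 01000011110001110

Derivation:
Gen 0: 01011100100111011
Gen 1 (rule 45): 01110000100100110
Gen 2 (rule 90): 11011001011011111
Gen 3 (rule 105): 11111000111110001
Gen 4 (rule 165): 01110010011100101
Gen 5 (rule 45): 01000010010000111
Gen 6 (rule 90): 10100101101001101
Gen 7 (rule 105): 01000011110001110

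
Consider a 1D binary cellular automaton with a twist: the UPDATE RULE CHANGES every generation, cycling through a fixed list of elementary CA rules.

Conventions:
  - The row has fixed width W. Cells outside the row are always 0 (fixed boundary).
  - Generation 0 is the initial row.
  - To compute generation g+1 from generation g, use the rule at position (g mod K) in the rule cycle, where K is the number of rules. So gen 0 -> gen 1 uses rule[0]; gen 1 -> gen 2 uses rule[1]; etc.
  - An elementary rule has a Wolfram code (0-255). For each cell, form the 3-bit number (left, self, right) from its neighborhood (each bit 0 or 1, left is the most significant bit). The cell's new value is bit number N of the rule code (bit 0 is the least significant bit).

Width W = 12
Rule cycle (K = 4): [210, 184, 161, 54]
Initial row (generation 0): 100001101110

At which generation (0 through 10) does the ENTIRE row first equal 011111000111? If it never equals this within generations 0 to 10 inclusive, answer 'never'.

Answer: 8

Derivation:
Gen 0: 100001101110
Gen 1 (rule 210): 010010100111
Gen 2 (rule 184): 001001010110
Gen 3 (rule 161): 100000101000
Gen 4 (rule 54): 110001111100
Gen 5 (rule 210): 011010111110
Gen 6 (rule 184): 010101111101
Gen 7 (rule 161): 001010111010
Gen 8 (rule 54): 011111000111
Gen 9 (rule 210): 101111101011
Gen 10 (rule 184): 011111010110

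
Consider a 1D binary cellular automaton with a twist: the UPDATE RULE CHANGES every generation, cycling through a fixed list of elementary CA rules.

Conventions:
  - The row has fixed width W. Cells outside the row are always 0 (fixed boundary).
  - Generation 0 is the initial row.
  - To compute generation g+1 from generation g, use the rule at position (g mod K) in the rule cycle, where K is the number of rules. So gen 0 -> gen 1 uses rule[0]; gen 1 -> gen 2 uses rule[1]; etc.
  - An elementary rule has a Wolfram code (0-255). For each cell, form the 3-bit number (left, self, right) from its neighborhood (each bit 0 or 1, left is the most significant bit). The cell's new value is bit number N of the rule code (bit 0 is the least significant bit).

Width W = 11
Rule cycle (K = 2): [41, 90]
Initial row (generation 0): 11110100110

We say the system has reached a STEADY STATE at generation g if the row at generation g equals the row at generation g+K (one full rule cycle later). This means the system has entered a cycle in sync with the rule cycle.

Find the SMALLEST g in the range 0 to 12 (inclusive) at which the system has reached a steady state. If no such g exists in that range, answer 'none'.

Gen 0: 11110100110
Gen 1 (rule 41): 10001000100
Gen 2 (rule 90): 01010101010
Gen 3 (rule 41): 00101010100
Gen 4 (rule 90): 01000000010
Gen 5 (rule 41): 00011111000
Gen 6 (rule 90): 00110001100
Gen 7 (rule 41): 10100101001
Gen 8 (rule 90): 00011000110
Gen 9 (rule 41): 11010010100
Gen 10 (rule 90): 11001100010
Gen 11 (rule 41): 10001001000
Gen 12 (rule 90): 01010110100
Gen 13 (rule 41): 00101101001
Gen 14 (rule 90): 01001100110

Answer: none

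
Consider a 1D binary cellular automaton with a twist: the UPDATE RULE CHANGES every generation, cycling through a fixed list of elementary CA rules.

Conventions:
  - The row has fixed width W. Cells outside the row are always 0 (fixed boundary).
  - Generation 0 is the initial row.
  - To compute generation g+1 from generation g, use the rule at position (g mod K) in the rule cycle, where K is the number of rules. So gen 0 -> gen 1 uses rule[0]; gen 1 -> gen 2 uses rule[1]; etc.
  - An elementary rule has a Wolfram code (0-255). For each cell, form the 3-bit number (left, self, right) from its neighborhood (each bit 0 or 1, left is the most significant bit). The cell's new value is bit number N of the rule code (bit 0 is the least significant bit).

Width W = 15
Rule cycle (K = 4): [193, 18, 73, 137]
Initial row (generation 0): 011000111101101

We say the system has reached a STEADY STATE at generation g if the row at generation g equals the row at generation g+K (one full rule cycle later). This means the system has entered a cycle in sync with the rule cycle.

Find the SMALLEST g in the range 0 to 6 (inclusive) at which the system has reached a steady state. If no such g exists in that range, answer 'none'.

Gen 0: 011000111101101
Gen 1 (rule 193): 001010011100100
Gen 2 (rule 18): 010001100011010
Gen 3 (rule 73): 000101101011000
Gen 4 (rule 137): 110001000010011
Gen 5 (rule 193): 010100011000001
Gen 6 (rule 18): 100010100100010
Gen 7 (rule 73): 001000000001000
Gen 8 (rule 137): 100011111100011
Gen 9 (rule 193): 001001111101001
Gen 10 (rule 18): 010110000000110

Answer: none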